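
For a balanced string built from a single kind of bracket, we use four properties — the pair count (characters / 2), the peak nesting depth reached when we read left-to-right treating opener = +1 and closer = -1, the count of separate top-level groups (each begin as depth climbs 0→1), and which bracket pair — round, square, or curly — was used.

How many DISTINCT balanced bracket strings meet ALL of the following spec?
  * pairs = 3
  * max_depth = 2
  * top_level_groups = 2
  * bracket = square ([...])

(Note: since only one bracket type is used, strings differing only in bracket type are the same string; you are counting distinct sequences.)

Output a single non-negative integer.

Spec: pairs=3 depth=2 groups=2
Count(depth <= 2) = 2
Count(depth <= 1) = 0
Count(depth == 2) = 2 - 0 = 2

Answer: 2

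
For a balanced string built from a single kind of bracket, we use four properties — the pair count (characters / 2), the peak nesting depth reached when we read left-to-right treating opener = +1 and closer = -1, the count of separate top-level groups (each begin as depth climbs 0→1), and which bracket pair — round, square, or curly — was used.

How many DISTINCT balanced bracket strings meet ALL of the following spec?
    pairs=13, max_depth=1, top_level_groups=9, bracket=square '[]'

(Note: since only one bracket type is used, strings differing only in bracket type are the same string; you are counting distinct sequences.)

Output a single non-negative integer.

Answer: 0

Derivation:
Spec: pairs=13 depth=1 groups=9
Count(depth <= 1) = 0
Count(depth <= 0) = 0
Count(depth == 1) = 0 - 0 = 0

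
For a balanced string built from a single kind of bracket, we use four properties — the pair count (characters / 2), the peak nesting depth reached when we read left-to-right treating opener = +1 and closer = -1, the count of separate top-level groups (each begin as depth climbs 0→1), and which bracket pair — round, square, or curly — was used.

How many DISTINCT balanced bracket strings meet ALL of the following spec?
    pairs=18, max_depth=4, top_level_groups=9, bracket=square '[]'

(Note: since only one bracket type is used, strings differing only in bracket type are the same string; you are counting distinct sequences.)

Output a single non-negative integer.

Spec: pairs=18 depth=4 groups=9
Count(depth <= 4) = 1216774
Count(depth <= 3) = 598417
Count(depth == 4) = 1216774 - 598417 = 618357

Answer: 618357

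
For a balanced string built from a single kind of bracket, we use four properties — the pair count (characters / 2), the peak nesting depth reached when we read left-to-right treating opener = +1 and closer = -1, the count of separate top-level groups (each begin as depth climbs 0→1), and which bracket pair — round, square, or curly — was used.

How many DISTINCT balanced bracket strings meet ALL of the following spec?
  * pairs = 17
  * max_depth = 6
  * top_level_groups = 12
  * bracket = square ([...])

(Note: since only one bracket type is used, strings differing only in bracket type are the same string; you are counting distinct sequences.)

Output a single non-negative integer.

Answer: 12

Derivation:
Spec: pairs=17 depth=6 groups=12
Count(depth <= 6) = 14364
Count(depth <= 5) = 14352
Count(depth == 6) = 14364 - 14352 = 12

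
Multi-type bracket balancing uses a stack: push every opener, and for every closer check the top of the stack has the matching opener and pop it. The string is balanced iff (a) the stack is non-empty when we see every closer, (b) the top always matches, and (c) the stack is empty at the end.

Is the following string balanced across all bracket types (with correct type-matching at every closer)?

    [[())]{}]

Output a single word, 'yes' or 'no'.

pos 0: push '['; stack = [
pos 1: push '['; stack = [[
pos 2: push '('; stack = [[(
pos 3: ')' matches '('; pop; stack = [[
pos 4: saw closer ')' but top of stack is '[' (expected ']') → INVALID
Verdict: type mismatch at position 4: ')' closes '[' → no

Answer: no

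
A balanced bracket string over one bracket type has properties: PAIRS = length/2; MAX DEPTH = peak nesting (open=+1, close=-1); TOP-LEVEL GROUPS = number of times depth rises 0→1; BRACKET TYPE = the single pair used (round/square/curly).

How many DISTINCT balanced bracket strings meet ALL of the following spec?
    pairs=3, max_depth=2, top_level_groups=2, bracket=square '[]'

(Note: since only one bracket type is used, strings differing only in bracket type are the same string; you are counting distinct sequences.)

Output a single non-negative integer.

Answer: 2

Derivation:
Spec: pairs=3 depth=2 groups=2
Count(depth <= 2) = 2
Count(depth <= 1) = 0
Count(depth == 2) = 2 - 0 = 2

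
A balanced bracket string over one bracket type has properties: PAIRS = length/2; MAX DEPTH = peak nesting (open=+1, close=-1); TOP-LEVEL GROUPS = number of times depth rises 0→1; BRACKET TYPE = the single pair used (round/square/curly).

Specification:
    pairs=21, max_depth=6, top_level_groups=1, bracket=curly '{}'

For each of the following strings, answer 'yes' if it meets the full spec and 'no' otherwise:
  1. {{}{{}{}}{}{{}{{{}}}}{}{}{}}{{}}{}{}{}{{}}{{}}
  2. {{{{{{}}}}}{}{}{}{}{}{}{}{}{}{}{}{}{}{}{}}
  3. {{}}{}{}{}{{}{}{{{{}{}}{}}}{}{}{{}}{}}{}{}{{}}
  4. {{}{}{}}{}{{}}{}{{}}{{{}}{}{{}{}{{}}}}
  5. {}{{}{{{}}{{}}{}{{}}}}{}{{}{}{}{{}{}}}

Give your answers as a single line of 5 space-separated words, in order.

String 1 '{{}{{}{}}{}{{}{{{}}}}{}{}{}}{{}}{}{}{}{{}}{{}}': depth seq [1 2 1 2 3 2 3 2 1 2 1 2 3 2 3 4 5 4 3 2 1 2 1 2 1 2 1 0 1 2 1 0 1 0 1 0 1 0 1 2 1 0 1 2 1 0]
  -> pairs=23 depth=5 groups=7 -> no
String 2 '{{{{{{}}}}}{}{}{}{}{}{}{}{}{}{}{}{}{}{}{}}': depth seq [1 2 3 4 5 6 5 4 3 2 1 2 1 2 1 2 1 2 1 2 1 2 1 2 1 2 1 2 1 2 1 2 1 2 1 2 1 2 1 2 1 0]
  -> pairs=21 depth=6 groups=1 -> yes
String 3 '{{}}{}{}{}{{}{}{{{{}{}}{}}}{}{}{{}}{}}{}{}{{}}': depth seq [1 2 1 0 1 0 1 0 1 0 1 2 1 2 1 2 3 4 5 4 5 4 3 4 3 2 1 2 1 2 1 2 3 2 1 2 1 0 1 0 1 0 1 2 1 0]
  -> pairs=23 depth=5 groups=8 -> no
String 4 '{{}{}{}}{}{{}}{}{{}}{{{}}{}{{}{}{{}}}}': depth seq [1 2 1 2 1 2 1 0 1 0 1 2 1 0 1 0 1 2 1 0 1 2 3 2 1 2 1 2 3 2 3 2 3 4 3 2 1 0]
  -> pairs=19 depth=4 groups=6 -> no
String 5 '{}{{}{{{}}{{}}{}{{}}}}{}{{}{}{}{{}{}}}': depth seq [1 0 1 2 1 2 3 4 3 2 3 4 3 2 3 2 3 4 3 2 1 0 1 0 1 2 1 2 1 2 1 2 3 2 3 2 1 0]
  -> pairs=19 depth=4 groups=4 -> no

Answer: no yes no no no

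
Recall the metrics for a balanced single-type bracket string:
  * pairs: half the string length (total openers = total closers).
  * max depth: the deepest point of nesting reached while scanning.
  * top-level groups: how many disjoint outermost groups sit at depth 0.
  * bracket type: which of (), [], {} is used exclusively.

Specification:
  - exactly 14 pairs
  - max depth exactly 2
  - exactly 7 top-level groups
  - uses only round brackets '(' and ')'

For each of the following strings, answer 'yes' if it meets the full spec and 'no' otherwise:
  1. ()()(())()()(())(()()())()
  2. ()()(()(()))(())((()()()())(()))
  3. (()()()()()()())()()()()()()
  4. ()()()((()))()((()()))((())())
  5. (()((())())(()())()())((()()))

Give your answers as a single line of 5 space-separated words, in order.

String 1 '()()(())()()(())(()()())()': depth seq [1 0 1 0 1 2 1 0 1 0 1 0 1 2 1 0 1 2 1 2 1 2 1 0 1 0]
  -> pairs=13 depth=2 groups=8 -> no
String 2 '()()(()(()))(())((()()()())(()))': depth seq [1 0 1 0 1 2 1 2 3 2 1 0 1 2 1 0 1 2 3 2 3 2 3 2 3 2 1 2 3 2 1 0]
  -> pairs=16 depth=3 groups=5 -> no
String 3 '(()()()()()()())()()()()()()': depth seq [1 2 1 2 1 2 1 2 1 2 1 2 1 2 1 0 1 0 1 0 1 0 1 0 1 0 1 0]
  -> pairs=14 depth=2 groups=7 -> yes
String 4 '()()()((()))()((()()))((())())': depth seq [1 0 1 0 1 0 1 2 3 2 1 0 1 0 1 2 3 2 3 2 1 0 1 2 3 2 1 2 1 0]
  -> pairs=15 depth=3 groups=7 -> no
String 5 '(()((())())(()())()())((()()))': depth seq [1 2 1 2 3 4 3 2 3 2 1 2 3 2 3 2 1 2 1 2 1 0 1 2 3 2 3 2 1 0]
  -> pairs=15 depth=4 groups=2 -> no

Answer: no no yes no no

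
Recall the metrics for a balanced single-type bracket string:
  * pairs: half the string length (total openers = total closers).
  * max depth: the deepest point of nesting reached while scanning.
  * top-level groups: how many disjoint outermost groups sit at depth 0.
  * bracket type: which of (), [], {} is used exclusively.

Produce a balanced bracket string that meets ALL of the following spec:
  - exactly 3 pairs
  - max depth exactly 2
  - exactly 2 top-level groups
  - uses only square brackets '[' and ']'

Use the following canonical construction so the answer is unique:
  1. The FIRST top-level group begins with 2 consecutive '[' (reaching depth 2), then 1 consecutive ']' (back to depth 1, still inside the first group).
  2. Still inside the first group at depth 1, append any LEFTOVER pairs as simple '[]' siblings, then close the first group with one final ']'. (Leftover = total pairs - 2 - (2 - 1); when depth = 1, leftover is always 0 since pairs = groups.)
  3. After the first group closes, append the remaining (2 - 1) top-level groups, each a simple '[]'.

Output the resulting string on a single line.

Spec: pairs=3 depth=2 groups=2
Leftover pairs = 3 - 2 - (2-1) = 0
First group: deep chain of depth 2 + 0 sibling pairs
Remaining 1 groups: simple '[]' each

Answer: [[]][]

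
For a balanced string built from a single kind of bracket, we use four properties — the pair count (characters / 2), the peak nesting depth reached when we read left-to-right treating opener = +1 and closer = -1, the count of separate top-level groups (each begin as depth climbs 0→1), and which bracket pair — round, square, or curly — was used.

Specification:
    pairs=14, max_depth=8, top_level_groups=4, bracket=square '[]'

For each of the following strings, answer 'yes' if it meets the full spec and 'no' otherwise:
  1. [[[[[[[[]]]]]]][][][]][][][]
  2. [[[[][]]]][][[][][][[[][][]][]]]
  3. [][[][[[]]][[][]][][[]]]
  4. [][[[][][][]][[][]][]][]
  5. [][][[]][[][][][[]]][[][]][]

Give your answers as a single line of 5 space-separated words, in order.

Answer: yes no no no no

Derivation:
String 1 '[[[[[[[[]]]]]]][][][]][][][]': depth seq [1 2 3 4 5 6 7 8 7 6 5 4 3 2 1 2 1 2 1 2 1 0 1 0 1 0 1 0]
  -> pairs=14 depth=8 groups=4 -> yes
String 2 '[[[[][]]]][][[][][][[[][][]][]]]': depth seq [1 2 3 4 3 4 3 2 1 0 1 0 1 2 1 2 1 2 1 2 3 4 3 4 3 4 3 2 3 2 1 0]
  -> pairs=16 depth=4 groups=3 -> no
String 3 '[][[][[[]]][[][]][][[]]]': depth seq [1 0 1 2 1 2 3 4 3 2 1 2 3 2 3 2 1 2 1 2 3 2 1 0]
  -> pairs=12 depth=4 groups=2 -> no
String 4 '[][[[][][][]][[][]][]][]': depth seq [1 0 1 2 3 2 3 2 3 2 3 2 1 2 3 2 3 2 1 2 1 0 1 0]
  -> pairs=12 depth=3 groups=3 -> no
String 5 '[][][[]][[][][][[]]][[][]][]': depth seq [1 0 1 0 1 2 1 0 1 2 1 2 1 2 1 2 3 2 1 0 1 2 1 2 1 0 1 0]
  -> pairs=14 depth=3 groups=6 -> no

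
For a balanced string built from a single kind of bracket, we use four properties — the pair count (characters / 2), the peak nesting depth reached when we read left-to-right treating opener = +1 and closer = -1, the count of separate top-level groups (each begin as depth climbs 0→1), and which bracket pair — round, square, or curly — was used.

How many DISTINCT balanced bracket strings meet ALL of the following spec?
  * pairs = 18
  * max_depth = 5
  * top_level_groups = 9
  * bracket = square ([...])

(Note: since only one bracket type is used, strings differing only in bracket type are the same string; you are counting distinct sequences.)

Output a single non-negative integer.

Answer: 254826

Derivation:
Spec: pairs=18 depth=5 groups=9
Count(depth <= 5) = 1471600
Count(depth <= 4) = 1216774
Count(depth == 5) = 1471600 - 1216774 = 254826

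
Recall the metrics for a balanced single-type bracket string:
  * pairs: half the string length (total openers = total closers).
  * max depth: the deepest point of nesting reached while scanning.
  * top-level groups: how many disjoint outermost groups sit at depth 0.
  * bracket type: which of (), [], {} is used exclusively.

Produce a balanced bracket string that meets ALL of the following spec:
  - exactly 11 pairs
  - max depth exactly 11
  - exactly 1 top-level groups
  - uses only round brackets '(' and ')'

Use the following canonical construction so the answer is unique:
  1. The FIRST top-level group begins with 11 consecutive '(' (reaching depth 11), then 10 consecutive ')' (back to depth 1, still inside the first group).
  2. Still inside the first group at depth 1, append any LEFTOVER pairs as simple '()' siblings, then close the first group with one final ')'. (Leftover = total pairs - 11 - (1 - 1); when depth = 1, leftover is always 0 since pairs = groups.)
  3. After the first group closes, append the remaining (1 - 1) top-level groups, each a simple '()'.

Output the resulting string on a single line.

Spec: pairs=11 depth=11 groups=1
Leftover pairs = 11 - 11 - (1-1) = 0
First group: deep chain of depth 11 + 0 sibling pairs
Remaining 0 groups: simple '()' each

Answer: ((((((((((()))))))))))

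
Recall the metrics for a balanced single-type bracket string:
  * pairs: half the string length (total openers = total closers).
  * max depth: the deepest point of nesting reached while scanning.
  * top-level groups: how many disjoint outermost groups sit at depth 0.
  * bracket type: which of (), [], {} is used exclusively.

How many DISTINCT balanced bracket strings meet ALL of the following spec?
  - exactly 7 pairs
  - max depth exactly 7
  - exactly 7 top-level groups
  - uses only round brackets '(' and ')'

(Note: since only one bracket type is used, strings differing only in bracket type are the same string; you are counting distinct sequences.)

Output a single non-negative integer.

Spec: pairs=7 depth=7 groups=7
Count(depth <= 7) = 1
Count(depth <= 6) = 1
Count(depth == 7) = 1 - 1 = 0

Answer: 0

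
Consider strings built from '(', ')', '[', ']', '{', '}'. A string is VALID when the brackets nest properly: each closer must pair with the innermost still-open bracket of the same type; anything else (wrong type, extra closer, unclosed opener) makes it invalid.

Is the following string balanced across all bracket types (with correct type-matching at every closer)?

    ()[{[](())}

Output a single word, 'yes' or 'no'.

Answer: no

Derivation:
pos 0: push '('; stack = (
pos 1: ')' matches '('; pop; stack = (empty)
pos 2: push '['; stack = [
pos 3: push '{'; stack = [{
pos 4: push '['; stack = [{[
pos 5: ']' matches '['; pop; stack = [{
pos 6: push '('; stack = [{(
pos 7: push '('; stack = [{((
pos 8: ')' matches '('; pop; stack = [{(
pos 9: ')' matches '('; pop; stack = [{
pos 10: '}' matches '{'; pop; stack = [
end: stack still non-empty ([) → INVALID
Verdict: unclosed openers at end: [ → no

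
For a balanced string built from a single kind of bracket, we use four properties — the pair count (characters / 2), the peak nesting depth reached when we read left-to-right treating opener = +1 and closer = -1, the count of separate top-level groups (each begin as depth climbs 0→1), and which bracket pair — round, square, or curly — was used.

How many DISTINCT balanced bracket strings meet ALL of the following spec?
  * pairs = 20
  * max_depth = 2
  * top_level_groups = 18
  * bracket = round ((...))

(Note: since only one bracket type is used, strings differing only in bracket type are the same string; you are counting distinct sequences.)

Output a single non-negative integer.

Spec: pairs=20 depth=2 groups=18
Count(depth <= 2) = 171
Count(depth <= 1) = 0
Count(depth == 2) = 171 - 0 = 171

Answer: 171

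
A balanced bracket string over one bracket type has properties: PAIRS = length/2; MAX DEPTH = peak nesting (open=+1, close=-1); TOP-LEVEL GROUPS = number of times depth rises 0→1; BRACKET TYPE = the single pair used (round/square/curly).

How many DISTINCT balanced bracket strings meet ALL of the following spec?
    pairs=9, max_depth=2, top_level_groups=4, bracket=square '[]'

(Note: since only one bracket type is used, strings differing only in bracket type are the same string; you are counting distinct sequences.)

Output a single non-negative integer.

Answer: 56

Derivation:
Spec: pairs=9 depth=2 groups=4
Count(depth <= 2) = 56
Count(depth <= 1) = 0
Count(depth == 2) = 56 - 0 = 56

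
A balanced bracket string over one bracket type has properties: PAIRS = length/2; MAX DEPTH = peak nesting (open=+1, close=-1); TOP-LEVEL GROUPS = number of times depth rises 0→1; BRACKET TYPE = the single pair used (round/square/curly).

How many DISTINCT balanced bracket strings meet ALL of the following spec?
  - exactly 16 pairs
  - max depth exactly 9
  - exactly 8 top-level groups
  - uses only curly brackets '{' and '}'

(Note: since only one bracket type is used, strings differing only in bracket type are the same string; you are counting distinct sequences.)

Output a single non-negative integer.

Spec: pairs=16 depth=9 groups=8
Count(depth <= 9) = 245157
Count(depth <= 8) = 245149
Count(depth == 9) = 245157 - 245149 = 8

Answer: 8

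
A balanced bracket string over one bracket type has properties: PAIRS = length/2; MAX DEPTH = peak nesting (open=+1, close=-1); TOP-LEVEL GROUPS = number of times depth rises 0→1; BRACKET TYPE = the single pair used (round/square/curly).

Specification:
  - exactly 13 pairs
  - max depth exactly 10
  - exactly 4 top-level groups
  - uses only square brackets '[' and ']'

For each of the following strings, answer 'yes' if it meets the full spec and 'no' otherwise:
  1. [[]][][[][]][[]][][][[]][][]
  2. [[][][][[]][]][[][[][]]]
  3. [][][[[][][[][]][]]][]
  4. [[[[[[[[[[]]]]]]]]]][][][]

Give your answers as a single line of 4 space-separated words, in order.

String 1 '[[]][][[][]][[]][][][[]][][]': depth seq [1 2 1 0 1 0 1 2 1 2 1 0 1 2 1 0 1 0 1 0 1 2 1 0 1 0 1 0]
  -> pairs=14 depth=2 groups=9 -> no
String 2 '[[][][][[]][]][[][[][]]]': depth seq [1 2 1 2 1 2 1 2 3 2 1 2 1 0 1 2 1 2 3 2 3 2 1 0]
  -> pairs=12 depth=3 groups=2 -> no
String 3 '[][][[[][][[][]][]]][]': depth seq [1 0 1 0 1 2 3 2 3 2 3 4 3 4 3 2 3 2 1 0 1 0]
  -> pairs=11 depth=4 groups=4 -> no
String 4 '[[[[[[[[[[]]]]]]]]]][][][]': depth seq [1 2 3 4 5 6 7 8 9 10 9 8 7 6 5 4 3 2 1 0 1 0 1 0 1 0]
  -> pairs=13 depth=10 groups=4 -> yes

Answer: no no no yes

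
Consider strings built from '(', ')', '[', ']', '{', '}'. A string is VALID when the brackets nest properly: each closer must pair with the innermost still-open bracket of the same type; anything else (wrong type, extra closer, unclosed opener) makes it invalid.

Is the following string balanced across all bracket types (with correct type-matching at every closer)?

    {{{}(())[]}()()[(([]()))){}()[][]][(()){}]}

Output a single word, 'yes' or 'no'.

Answer: no

Derivation:
pos 0: push '{'; stack = {
pos 1: push '{'; stack = {{
pos 2: push '{'; stack = {{{
pos 3: '}' matches '{'; pop; stack = {{
pos 4: push '('; stack = {{(
pos 5: push '('; stack = {{((
pos 6: ')' matches '('; pop; stack = {{(
pos 7: ')' matches '('; pop; stack = {{
pos 8: push '['; stack = {{[
pos 9: ']' matches '['; pop; stack = {{
pos 10: '}' matches '{'; pop; stack = {
pos 11: push '('; stack = {(
pos 12: ')' matches '('; pop; stack = {
pos 13: push '('; stack = {(
pos 14: ')' matches '('; pop; stack = {
pos 15: push '['; stack = {[
pos 16: push '('; stack = {[(
pos 17: push '('; stack = {[((
pos 18: push '['; stack = {[(([
pos 19: ']' matches '['; pop; stack = {[((
pos 20: push '('; stack = {[(((
pos 21: ')' matches '('; pop; stack = {[((
pos 22: ')' matches '('; pop; stack = {[(
pos 23: ')' matches '('; pop; stack = {[
pos 24: saw closer ')' but top of stack is '[' (expected ']') → INVALID
Verdict: type mismatch at position 24: ')' closes '[' → no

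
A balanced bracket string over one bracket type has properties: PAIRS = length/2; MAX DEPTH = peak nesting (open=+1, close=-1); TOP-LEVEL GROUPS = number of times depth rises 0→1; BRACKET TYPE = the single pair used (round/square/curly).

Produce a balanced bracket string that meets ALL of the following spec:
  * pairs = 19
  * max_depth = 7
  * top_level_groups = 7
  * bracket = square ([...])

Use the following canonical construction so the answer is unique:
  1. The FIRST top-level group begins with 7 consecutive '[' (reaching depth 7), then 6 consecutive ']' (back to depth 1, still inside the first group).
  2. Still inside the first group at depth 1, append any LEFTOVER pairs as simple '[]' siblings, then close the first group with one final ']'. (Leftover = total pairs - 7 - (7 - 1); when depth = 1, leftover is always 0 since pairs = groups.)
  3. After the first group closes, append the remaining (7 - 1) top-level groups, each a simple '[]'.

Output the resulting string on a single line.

Spec: pairs=19 depth=7 groups=7
Leftover pairs = 19 - 7 - (7-1) = 6
First group: deep chain of depth 7 + 6 sibling pairs
Remaining 6 groups: simple '[]' each

Answer: [[[[[[[]]]]]][][][][][][]][][][][][][]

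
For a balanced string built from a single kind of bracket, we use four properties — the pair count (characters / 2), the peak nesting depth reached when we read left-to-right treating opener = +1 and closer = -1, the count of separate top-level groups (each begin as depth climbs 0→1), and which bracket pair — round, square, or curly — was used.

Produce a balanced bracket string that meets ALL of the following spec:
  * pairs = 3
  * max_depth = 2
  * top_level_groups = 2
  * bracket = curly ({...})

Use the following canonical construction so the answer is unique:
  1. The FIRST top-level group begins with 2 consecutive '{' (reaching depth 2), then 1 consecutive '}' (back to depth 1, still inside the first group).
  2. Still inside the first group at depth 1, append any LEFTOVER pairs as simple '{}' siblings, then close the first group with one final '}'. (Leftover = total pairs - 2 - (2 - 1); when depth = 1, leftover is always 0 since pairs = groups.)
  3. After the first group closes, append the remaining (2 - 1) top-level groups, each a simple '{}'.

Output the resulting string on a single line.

Answer: {{}}{}

Derivation:
Spec: pairs=3 depth=2 groups=2
Leftover pairs = 3 - 2 - (2-1) = 0
First group: deep chain of depth 2 + 0 sibling pairs
Remaining 1 groups: simple '{}' each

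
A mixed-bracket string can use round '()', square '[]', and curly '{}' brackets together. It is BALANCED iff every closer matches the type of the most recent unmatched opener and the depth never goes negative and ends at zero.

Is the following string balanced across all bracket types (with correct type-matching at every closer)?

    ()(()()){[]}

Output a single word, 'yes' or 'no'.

Answer: yes

Derivation:
pos 0: push '('; stack = (
pos 1: ')' matches '('; pop; stack = (empty)
pos 2: push '('; stack = (
pos 3: push '('; stack = ((
pos 4: ')' matches '('; pop; stack = (
pos 5: push '('; stack = ((
pos 6: ')' matches '('; pop; stack = (
pos 7: ')' matches '('; pop; stack = (empty)
pos 8: push '{'; stack = {
pos 9: push '['; stack = {[
pos 10: ']' matches '['; pop; stack = {
pos 11: '}' matches '{'; pop; stack = (empty)
end: stack empty → VALID
Verdict: properly nested → yes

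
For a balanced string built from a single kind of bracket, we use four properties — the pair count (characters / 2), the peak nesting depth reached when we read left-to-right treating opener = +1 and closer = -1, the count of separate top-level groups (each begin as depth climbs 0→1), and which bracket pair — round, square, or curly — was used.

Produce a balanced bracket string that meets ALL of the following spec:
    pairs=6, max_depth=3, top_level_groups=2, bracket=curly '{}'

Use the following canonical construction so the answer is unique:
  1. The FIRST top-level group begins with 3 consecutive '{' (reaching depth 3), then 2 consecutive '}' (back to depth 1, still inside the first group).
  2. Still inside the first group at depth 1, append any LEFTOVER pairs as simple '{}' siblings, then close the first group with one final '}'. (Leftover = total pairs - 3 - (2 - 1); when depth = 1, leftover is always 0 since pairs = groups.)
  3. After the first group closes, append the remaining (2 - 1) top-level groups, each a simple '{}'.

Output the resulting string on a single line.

Answer: {{{}}{}{}}{}

Derivation:
Spec: pairs=6 depth=3 groups=2
Leftover pairs = 6 - 3 - (2-1) = 2
First group: deep chain of depth 3 + 2 sibling pairs
Remaining 1 groups: simple '{}' each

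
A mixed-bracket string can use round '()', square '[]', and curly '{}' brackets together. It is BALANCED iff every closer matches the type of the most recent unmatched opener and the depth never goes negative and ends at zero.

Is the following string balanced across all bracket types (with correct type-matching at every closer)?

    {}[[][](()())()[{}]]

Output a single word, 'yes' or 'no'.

pos 0: push '{'; stack = {
pos 1: '}' matches '{'; pop; stack = (empty)
pos 2: push '['; stack = [
pos 3: push '['; stack = [[
pos 4: ']' matches '['; pop; stack = [
pos 5: push '['; stack = [[
pos 6: ']' matches '['; pop; stack = [
pos 7: push '('; stack = [(
pos 8: push '('; stack = [((
pos 9: ')' matches '('; pop; stack = [(
pos 10: push '('; stack = [((
pos 11: ')' matches '('; pop; stack = [(
pos 12: ')' matches '('; pop; stack = [
pos 13: push '('; stack = [(
pos 14: ')' matches '('; pop; stack = [
pos 15: push '['; stack = [[
pos 16: push '{'; stack = [[{
pos 17: '}' matches '{'; pop; stack = [[
pos 18: ']' matches '['; pop; stack = [
pos 19: ']' matches '['; pop; stack = (empty)
end: stack empty → VALID
Verdict: properly nested → yes

Answer: yes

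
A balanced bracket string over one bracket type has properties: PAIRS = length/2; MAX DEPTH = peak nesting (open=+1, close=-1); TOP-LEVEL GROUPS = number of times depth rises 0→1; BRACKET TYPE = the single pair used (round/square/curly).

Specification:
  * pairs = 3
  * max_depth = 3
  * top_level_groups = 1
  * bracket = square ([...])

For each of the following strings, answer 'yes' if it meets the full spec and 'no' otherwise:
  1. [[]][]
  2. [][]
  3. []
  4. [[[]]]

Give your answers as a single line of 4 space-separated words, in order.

Answer: no no no yes

Derivation:
String 1 '[[]][]': depth seq [1 2 1 0 1 0]
  -> pairs=3 depth=2 groups=2 -> no
String 2 '[][]': depth seq [1 0 1 0]
  -> pairs=2 depth=1 groups=2 -> no
String 3 '[]': depth seq [1 0]
  -> pairs=1 depth=1 groups=1 -> no
String 4 '[[[]]]': depth seq [1 2 3 2 1 0]
  -> pairs=3 depth=3 groups=1 -> yes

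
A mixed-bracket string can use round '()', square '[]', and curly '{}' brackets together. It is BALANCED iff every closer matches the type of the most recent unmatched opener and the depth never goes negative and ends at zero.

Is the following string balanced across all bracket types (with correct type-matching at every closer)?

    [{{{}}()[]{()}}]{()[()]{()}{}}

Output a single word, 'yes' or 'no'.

pos 0: push '['; stack = [
pos 1: push '{'; stack = [{
pos 2: push '{'; stack = [{{
pos 3: push '{'; stack = [{{{
pos 4: '}' matches '{'; pop; stack = [{{
pos 5: '}' matches '{'; pop; stack = [{
pos 6: push '('; stack = [{(
pos 7: ')' matches '('; pop; stack = [{
pos 8: push '['; stack = [{[
pos 9: ']' matches '['; pop; stack = [{
pos 10: push '{'; stack = [{{
pos 11: push '('; stack = [{{(
pos 12: ')' matches '('; pop; stack = [{{
pos 13: '}' matches '{'; pop; stack = [{
pos 14: '}' matches '{'; pop; stack = [
pos 15: ']' matches '['; pop; stack = (empty)
pos 16: push '{'; stack = {
pos 17: push '('; stack = {(
pos 18: ')' matches '('; pop; stack = {
pos 19: push '['; stack = {[
pos 20: push '('; stack = {[(
pos 21: ')' matches '('; pop; stack = {[
pos 22: ']' matches '['; pop; stack = {
pos 23: push '{'; stack = {{
pos 24: push '('; stack = {{(
pos 25: ')' matches '('; pop; stack = {{
pos 26: '}' matches '{'; pop; stack = {
pos 27: push '{'; stack = {{
pos 28: '}' matches '{'; pop; stack = {
pos 29: '}' matches '{'; pop; stack = (empty)
end: stack empty → VALID
Verdict: properly nested → yes

Answer: yes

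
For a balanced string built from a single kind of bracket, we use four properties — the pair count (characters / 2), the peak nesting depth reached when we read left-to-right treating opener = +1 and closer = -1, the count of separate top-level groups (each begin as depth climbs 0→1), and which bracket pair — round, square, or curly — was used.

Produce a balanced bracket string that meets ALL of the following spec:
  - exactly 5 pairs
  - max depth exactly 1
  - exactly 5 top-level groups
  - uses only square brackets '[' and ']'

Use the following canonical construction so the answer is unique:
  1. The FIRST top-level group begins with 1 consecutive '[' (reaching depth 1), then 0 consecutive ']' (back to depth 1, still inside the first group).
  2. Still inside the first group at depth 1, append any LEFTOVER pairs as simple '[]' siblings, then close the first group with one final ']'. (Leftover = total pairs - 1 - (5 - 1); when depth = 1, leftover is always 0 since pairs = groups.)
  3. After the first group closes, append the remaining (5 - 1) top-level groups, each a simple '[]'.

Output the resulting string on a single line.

Answer: [][][][][]

Derivation:
Spec: pairs=5 depth=1 groups=5
Leftover pairs = 5 - 1 - (5-1) = 0
First group: deep chain of depth 1 + 0 sibling pairs
Remaining 4 groups: simple '[]' each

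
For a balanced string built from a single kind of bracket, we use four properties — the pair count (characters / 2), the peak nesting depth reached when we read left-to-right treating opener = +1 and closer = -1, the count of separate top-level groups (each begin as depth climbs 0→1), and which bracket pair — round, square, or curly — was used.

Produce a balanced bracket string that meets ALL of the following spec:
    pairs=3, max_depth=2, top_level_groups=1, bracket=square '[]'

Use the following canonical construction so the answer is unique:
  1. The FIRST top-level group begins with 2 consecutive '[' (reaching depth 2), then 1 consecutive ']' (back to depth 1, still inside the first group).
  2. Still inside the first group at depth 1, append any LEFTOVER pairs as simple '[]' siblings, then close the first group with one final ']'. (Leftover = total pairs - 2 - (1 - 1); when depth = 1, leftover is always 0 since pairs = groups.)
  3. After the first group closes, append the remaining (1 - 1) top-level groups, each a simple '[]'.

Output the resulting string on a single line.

Answer: [[][]]

Derivation:
Spec: pairs=3 depth=2 groups=1
Leftover pairs = 3 - 2 - (1-1) = 1
First group: deep chain of depth 2 + 1 sibling pairs
Remaining 0 groups: simple '[]' each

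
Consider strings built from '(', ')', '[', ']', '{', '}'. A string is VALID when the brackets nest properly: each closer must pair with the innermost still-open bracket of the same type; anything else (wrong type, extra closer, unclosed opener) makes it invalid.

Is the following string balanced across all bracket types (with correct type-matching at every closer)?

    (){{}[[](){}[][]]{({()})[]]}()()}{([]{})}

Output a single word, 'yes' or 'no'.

pos 0: push '('; stack = (
pos 1: ')' matches '('; pop; stack = (empty)
pos 2: push '{'; stack = {
pos 3: push '{'; stack = {{
pos 4: '}' matches '{'; pop; stack = {
pos 5: push '['; stack = {[
pos 6: push '['; stack = {[[
pos 7: ']' matches '['; pop; stack = {[
pos 8: push '('; stack = {[(
pos 9: ')' matches '('; pop; stack = {[
pos 10: push '{'; stack = {[{
pos 11: '}' matches '{'; pop; stack = {[
pos 12: push '['; stack = {[[
pos 13: ']' matches '['; pop; stack = {[
pos 14: push '['; stack = {[[
pos 15: ']' matches '['; pop; stack = {[
pos 16: ']' matches '['; pop; stack = {
pos 17: push '{'; stack = {{
pos 18: push '('; stack = {{(
pos 19: push '{'; stack = {{({
pos 20: push '('; stack = {{({(
pos 21: ')' matches '('; pop; stack = {{({
pos 22: '}' matches '{'; pop; stack = {{(
pos 23: ')' matches '('; pop; stack = {{
pos 24: push '['; stack = {{[
pos 25: ']' matches '['; pop; stack = {{
pos 26: saw closer ']' but top of stack is '{' (expected '}') → INVALID
Verdict: type mismatch at position 26: ']' closes '{' → no

Answer: no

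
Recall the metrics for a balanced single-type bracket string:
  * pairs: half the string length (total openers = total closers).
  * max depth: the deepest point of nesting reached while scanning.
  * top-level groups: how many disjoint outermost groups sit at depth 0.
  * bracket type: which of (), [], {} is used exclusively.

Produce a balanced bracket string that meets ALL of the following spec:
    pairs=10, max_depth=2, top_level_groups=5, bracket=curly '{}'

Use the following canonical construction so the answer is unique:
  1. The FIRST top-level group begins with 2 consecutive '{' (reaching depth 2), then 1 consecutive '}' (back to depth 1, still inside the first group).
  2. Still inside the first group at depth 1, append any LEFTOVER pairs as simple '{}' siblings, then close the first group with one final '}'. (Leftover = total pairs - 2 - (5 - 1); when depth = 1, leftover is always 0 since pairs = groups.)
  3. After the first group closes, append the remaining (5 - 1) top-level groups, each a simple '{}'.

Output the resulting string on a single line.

Spec: pairs=10 depth=2 groups=5
Leftover pairs = 10 - 2 - (5-1) = 4
First group: deep chain of depth 2 + 4 sibling pairs
Remaining 4 groups: simple '{}' each

Answer: {{}{}{}{}{}}{}{}{}{}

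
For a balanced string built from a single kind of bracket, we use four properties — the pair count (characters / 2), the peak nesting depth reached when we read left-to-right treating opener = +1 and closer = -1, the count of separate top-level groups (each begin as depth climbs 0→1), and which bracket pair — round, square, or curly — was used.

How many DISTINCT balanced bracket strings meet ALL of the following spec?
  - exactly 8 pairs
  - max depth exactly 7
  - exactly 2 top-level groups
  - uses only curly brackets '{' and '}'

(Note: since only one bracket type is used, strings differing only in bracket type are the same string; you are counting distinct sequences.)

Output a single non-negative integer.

Answer: 2

Derivation:
Spec: pairs=8 depth=7 groups=2
Count(depth <= 7) = 429
Count(depth <= 6) = 427
Count(depth == 7) = 429 - 427 = 2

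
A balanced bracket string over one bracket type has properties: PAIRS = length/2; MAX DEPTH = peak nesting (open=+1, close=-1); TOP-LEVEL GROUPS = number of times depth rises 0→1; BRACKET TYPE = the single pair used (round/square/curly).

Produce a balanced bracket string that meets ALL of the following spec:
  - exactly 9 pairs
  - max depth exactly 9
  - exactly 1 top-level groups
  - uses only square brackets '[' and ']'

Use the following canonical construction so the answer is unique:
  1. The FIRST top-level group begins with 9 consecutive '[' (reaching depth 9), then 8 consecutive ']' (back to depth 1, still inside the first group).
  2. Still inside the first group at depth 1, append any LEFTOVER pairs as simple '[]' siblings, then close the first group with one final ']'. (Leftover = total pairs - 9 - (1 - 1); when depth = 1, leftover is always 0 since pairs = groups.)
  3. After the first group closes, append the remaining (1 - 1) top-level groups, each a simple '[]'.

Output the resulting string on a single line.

Answer: [[[[[[[[[]]]]]]]]]

Derivation:
Spec: pairs=9 depth=9 groups=1
Leftover pairs = 9 - 9 - (1-1) = 0
First group: deep chain of depth 9 + 0 sibling pairs
Remaining 0 groups: simple '[]' each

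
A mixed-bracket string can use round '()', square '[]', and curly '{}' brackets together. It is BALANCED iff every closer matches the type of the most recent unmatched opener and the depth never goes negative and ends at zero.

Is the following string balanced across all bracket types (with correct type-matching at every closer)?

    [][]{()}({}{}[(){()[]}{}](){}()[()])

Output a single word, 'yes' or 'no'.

Answer: yes

Derivation:
pos 0: push '['; stack = [
pos 1: ']' matches '['; pop; stack = (empty)
pos 2: push '['; stack = [
pos 3: ']' matches '['; pop; stack = (empty)
pos 4: push '{'; stack = {
pos 5: push '('; stack = {(
pos 6: ')' matches '('; pop; stack = {
pos 7: '}' matches '{'; pop; stack = (empty)
pos 8: push '('; stack = (
pos 9: push '{'; stack = ({
pos 10: '}' matches '{'; pop; stack = (
pos 11: push '{'; stack = ({
pos 12: '}' matches '{'; pop; stack = (
pos 13: push '['; stack = ([
pos 14: push '('; stack = ([(
pos 15: ')' matches '('; pop; stack = ([
pos 16: push '{'; stack = ([{
pos 17: push '('; stack = ([{(
pos 18: ')' matches '('; pop; stack = ([{
pos 19: push '['; stack = ([{[
pos 20: ']' matches '['; pop; stack = ([{
pos 21: '}' matches '{'; pop; stack = ([
pos 22: push '{'; stack = ([{
pos 23: '}' matches '{'; pop; stack = ([
pos 24: ']' matches '['; pop; stack = (
pos 25: push '('; stack = ((
pos 26: ')' matches '('; pop; stack = (
pos 27: push '{'; stack = ({
pos 28: '}' matches '{'; pop; stack = (
pos 29: push '('; stack = ((
pos 30: ')' matches '('; pop; stack = (
pos 31: push '['; stack = ([
pos 32: push '('; stack = ([(
pos 33: ')' matches '('; pop; stack = ([
pos 34: ']' matches '['; pop; stack = (
pos 35: ')' matches '('; pop; stack = (empty)
end: stack empty → VALID
Verdict: properly nested → yes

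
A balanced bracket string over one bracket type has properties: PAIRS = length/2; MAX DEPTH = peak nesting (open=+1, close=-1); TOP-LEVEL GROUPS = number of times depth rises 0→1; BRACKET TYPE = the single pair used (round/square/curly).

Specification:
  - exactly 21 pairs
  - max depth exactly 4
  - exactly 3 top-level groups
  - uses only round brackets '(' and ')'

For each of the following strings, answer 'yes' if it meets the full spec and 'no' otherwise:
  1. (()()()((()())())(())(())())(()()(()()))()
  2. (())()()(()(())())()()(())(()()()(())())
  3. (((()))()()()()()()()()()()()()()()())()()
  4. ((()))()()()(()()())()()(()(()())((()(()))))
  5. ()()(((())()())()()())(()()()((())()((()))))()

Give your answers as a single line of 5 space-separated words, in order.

Answer: yes no yes no no

Derivation:
String 1 '(()()()((()())())(())(())())(()()(()()))()': depth seq [1 2 1 2 1 2 1 2 3 4 3 4 3 2 3 2 1 2 3 2 1 2 3 2 1 2 1 0 1 2 1 2 1 2 3 2 3 2 1 0 1 0]
  -> pairs=21 depth=4 groups=3 -> yes
String 2 '(())()()(()(())())()()(())(()()()(())())': depth seq [1 2 1 0 1 0 1 0 1 2 1 2 3 2 1 2 1 0 1 0 1 0 1 2 1 0 1 2 1 2 1 2 1 2 3 2 1 2 1 0]
  -> pairs=20 depth=3 groups=8 -> no
String 3 '(((()))()()()()()()()()()()()()()()())()()': depth seq [1 2 3 4 3 2 1 2 1 2 1 2 1 2 1 2 1 2 1 2 1 2 1 2 1 2 1 2 1 2 1 2 1 2 1 2 1 0 1 0 1 0]
  -> pairs=21 depth=4 groups=3 -> yes
String 4 '((()))()()()(()()())()()(()(()())((()(()))))': depth seq [1 2 3 2 1 0 1 0 1 0 1 0 1 2 1 2 1 2 1 0 1 0 1 0 1 2 1 2 3 2 3 2 1 2 3 4 3 4 5 4 3 2 1 0]
  -> pairs=22 depth=5 groups=8 -> no
String 5 '()()(((())()())()()())(()()()((())()((()))))()': depth seq [1 0 1 0 1 2 3 4 3 2 3 2 3 2 1 2 1 2 1 2 1 0 1 2 1 2 1 2 1 2 3 4 3 2 3 2 3 4 5 4 3 2 1 0 1 0]
  -> pairs=23 depth=5 groups=5 -> no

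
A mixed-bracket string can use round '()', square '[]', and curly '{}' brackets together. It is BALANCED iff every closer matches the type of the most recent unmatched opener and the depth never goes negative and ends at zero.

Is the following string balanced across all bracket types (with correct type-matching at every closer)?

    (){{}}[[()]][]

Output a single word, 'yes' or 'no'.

pos 0: push '('; stack = (
pos 1: ')' matches '('; pop; stack = (empty)
pos 2: push '{'; stack = {
pos 3: push '{'; stack = {{
pos 4: '}' matches '{'; pop; stack = {
pos 5: '}' matches '{'; pop; stack = (empty)
pos 6: push '['; stack = [
pos 7: push '['; stack = [[
pos 8: push '('; stack = [[(
pos 9: ')' matches '('; pop; stack = [[
pos 10: ']' matches '['; pop; stack = [
pos 11: ']' matches '['; pop; stack = (empty)
pos 12: push '['; stack = [
pos 13: ']' matches '['; pop; stack = (empty)
end: stack empty → VALID
Verdict: properly nested → yes

Answer: yes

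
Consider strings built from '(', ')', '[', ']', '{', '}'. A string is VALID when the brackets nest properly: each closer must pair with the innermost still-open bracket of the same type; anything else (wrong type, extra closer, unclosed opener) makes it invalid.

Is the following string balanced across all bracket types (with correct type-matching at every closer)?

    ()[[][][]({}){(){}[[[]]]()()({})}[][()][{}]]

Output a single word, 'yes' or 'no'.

Answer: yes

Derivation:
pos 0: push '('; stack = (
pos 1: ')' matches '('; pop; stack = (empty)
pos 2: push '['; stack = [
pos 3: push '['; stack = [[
pos 4: ']' matches '['; pop; stack = [
pos 5: push '['; stack = [[
pos 6: ']' matches '['; pop; stack = [
pos 7: push '['; stack = [[
pos 8: ']' matches '['; pop; stack = [
pos 9: push '('; stack = [(
pos 10: push '{'; stack = [({
pos 11: '}' matches '{'; pop; stack = [(
pos 12: ')' matches '('; pop; stack = [
pos 13: push '{'; stack = [{
pos 14: push '('; stack = [{(
pos 15: ')' matches '('; pop; stack = [{
pos 16: push '{'; stack = [{{
pos 17: '}' matches '{'; pop; stack = [{
pos 18: push '['; stack = [{[
pos 19: push '['; stack = [{[[
pos 20: push '['; stack = [{[[[
pos 21: ']' matches '['; pop; stack = [{[[
pos 22: ']' matches '['; pop; stack = [{[
pos 23: ']' matches '['; pop; stack = [{
pos 24: push '('; stack = [{(
pos 25: ')' matches '('; pop; stack = [{
pos 26: push '('; stack = [{(
pos 27: ')' matches '('; pop; stack = [{
pos 28: push '('; stack = [{(
pos 29: push '{'; stack = [{({
pos 30: '}' matches '{'; pop; stack = [{(
pos 31: ')' matches '('; pop; stack = [{
pos 32: '}' matches '{'; pop; stack = [
pos 33: push '['; stack = [[
pos 34: ']' matches '['; pop; stack = [
pos 35: push '['; stack = [[
pos 36: push '('; stack = [[(
pos 37: ')' matches '('; pop; stack = [[
pos 38: ']' matches '['; pop; stack = [
pos 39: push '['; stack = [[
pos 40: push '{'; stack = [[{
pos 41: '}' matches '{'; pop; stack = [[
pos 42: ']' matches '['; pop; stack = [
pos 43: ']' matches '['; pop; stack = (empty)
end: stack empty → VALID
Verdict: properly nested → yes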